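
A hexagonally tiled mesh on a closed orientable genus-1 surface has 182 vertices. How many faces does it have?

91

χ = 2 − 2·1 = 0, and every face is a hexagon so 6F = 2E.
V − E + F = 0 with E = 6F/2 gives 182 − (6/2 − 1)·F = 0, so F = 91 and E = 273.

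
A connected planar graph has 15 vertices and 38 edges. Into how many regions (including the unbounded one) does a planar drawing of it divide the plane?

25

Euler's formula for a connected plane graph: V − E + F = 2, so F = 2 − 15 + 38 = 25.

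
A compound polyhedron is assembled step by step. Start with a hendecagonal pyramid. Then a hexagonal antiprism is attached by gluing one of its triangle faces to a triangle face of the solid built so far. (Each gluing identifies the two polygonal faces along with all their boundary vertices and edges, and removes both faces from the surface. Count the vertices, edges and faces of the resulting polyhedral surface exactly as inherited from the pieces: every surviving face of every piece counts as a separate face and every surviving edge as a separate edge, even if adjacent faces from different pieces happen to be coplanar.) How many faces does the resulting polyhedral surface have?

A hendecagonal pyramid: V=12, E=22, F=12.
Attach a hexagonal antiprism (V=12, E=24, F=14) along a 3-gon: merge 3 vertices and 3 edges, delete both glued faces → V=21, E=43, F=24.
Check: V − E + F = 21 − 43 + 24 = 2.

24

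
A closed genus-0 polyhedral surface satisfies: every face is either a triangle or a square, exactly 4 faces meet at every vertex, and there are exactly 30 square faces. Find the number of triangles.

8

Let x be the number of triangles; then F = 30 + x.
Edge–face incidences: 2E = 4·30 + 3·x = 120 + 3x.
Every vertex has degree 4, so 4V = 2E.
Euler: V − E + F = 2 ⇒ (2E)/4 − E + (30 + x) = 2.
Multiply by 8: 2·(2E) − 4·(2E) + 8·(30 + x) = 16, i.e. 240 + 8x − 2·(120 + 3x) = 16.
Collecting terms: 2x = 16, so x = 8.
Then 2E = 120 + 3·8 = 144, so E = 72, V = 2E/4 = 36, F = 30 + 8 = 38.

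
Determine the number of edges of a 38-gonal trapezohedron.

The n-trapezohedron (dual of the n-antiprism) has V = 2·38 + 2 = 78, E = 4·38 = 152, F = 2·38 = 76.

152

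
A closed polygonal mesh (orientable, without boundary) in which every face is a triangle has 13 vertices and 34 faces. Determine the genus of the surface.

Every face is a triangle, so 2E = 3·34 = 102, giving E = 51.
χ = V − E + F = 13 − 51 + 34 = -4.
For a closed orientable surface χ = 2 − 2g, so g = (2 − (-4))/2 = 3.

3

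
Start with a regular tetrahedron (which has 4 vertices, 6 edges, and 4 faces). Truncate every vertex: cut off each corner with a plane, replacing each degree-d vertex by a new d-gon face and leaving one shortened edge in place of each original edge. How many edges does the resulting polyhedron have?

18

Truncation replaces each original edge-end by a new vertex, so V′ = 2E = 12.
Each original edge survives, and each old vertex of degree d contributes d new edges; summing degrees gives Σd = 2E, so E′ = E + 2E = 3E = 18.
Each original face survives and each original vertex becomes one new face: F′ = F + V = 8.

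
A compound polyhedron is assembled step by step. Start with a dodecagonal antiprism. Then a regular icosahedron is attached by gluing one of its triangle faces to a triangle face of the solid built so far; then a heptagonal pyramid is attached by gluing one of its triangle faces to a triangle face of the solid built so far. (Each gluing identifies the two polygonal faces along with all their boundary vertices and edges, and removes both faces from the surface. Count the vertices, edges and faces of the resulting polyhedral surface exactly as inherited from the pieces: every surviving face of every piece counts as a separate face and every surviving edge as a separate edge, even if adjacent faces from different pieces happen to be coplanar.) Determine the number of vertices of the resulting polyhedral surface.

38

A dodecagonal antiprism: V=24, E=48, F=26.
Attach a regular icosahedron (V=12, E=30, F=20) along a 3-gon: merge 3 vertices and 3 edges, delete both glued faces → V=33, E=75, F=44.
Attach a heptagonal pyramid (V=8, E=14, F=8) along a 3-gon: merge 3 vertices and 3 edges, delete both glued faces → V=38, E=86, F=50.
Check: V − E + F = 38 − 86 + 50 = 2.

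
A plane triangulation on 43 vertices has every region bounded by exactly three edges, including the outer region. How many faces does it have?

In a plane triangulation 3F = 2E and V − E + F = 2, so F = 2V − 4 = 2·43 − 4 = 82.

82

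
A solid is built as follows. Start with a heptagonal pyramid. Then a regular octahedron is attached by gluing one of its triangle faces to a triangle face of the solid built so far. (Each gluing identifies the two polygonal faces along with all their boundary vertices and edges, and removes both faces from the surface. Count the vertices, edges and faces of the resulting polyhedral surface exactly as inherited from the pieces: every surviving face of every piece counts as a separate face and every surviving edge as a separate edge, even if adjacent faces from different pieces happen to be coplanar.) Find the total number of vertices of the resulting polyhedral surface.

11

A heptagonal pyramid: V=8, E=14, F=8.
Attach a regular octahedron (V=6, E=12, F=8) along a 3-gon: merge 3 vertices and 3 edges, delete both glued faces → V=11, E=23, F=14.
Check: V − E + F = 11 − 23 + 14 = 2.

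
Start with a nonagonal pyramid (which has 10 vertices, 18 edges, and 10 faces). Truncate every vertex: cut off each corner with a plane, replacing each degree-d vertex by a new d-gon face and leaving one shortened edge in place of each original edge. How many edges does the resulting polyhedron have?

Truncation replaces each original edge-end by a new vertex, so V′ = 2E = 36.
Each original edge survives, and each old vertex of degree d contributes d new edges; summing degrees gives Σd = 2E, so E′ = E + 2E = 3E = 54.
Each original face survives and each original vertex becomes one new face: F′ = F + V = 20.

54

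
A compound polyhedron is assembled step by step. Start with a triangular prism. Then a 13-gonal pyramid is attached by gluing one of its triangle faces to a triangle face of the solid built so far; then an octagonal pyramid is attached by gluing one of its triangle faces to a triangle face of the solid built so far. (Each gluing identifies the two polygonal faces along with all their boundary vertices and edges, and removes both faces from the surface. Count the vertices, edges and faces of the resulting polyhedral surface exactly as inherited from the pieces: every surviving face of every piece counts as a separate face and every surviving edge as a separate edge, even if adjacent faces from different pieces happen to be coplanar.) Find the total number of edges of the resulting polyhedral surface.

A triangular prism: V=6, E=9, F=5.
Attach a 13-gonal pyramid (V=14, E=26, F=14) along a 3-gon: merge 3 vertices and 3 edges, delete both glued faces → V=17, E=32, F=17.
Attach an octagonal pyramid (V=9, E=16, F=9) along a 3-gon: merge 3 vertices and 3 edges, delete both glued faces → V=23, E=45, F=24.
Check: V − E + F = 23 − 45 + 24 = 2.

45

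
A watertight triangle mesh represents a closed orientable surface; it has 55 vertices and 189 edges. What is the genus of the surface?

Every face is a triangle and each edge borders two faces, so 3F = 2·189, giving F = 126.
χ = V − E + F = 55 − 189 + 126 = -8.
For a closed orientable surface χ = 2 − 2g, so g = (2 − (-8))/2 = 5.

5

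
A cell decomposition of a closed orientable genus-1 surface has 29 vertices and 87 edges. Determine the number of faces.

58

For a closed orientable surface of genus 1, χ = 2 − 2·1 = 0.
F = 0 − V + E = 0 − 29 + 87 = 58.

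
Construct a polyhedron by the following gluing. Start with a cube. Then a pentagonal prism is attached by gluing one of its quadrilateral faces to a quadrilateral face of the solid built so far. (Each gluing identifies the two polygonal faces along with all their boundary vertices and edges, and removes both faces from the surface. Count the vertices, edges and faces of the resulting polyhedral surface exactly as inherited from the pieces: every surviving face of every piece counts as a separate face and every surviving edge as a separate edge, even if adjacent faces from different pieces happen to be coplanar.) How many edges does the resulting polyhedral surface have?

A cube: V=8, E=12, F=6.
Attach a pentagonal prism (V=10, E=15, F=7) along a 4-gon: merge 4 vertices and 4 edges, delete both glued faces → V=14, E=23, F=11.
Check: V − E + F = 14 − 23 + 11 = 2.

23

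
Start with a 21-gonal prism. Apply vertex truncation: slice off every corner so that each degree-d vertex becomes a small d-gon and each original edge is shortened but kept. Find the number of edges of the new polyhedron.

189

The base solid has V = 42, E = 63, F = 23.
Truncation replaces each original edge-end by a new vertex, so V′ = 2E = 126.
Each original edge survives, and each old vertex of degree d contributes d new edges; summing degrees gives Σd = 2E, so E′ = E + 2E = 3E = 189.
Each original face survives and each original vertex becomes one new face: F′ = F + V = 65.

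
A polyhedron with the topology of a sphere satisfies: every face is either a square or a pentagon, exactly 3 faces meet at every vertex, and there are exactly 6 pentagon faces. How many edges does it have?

Let x be the number of squares; then F = 6 + x.
Edge–face incidences: 2E = 5·6 + 4·x = 30 + 4x.
Every vertex has degree 3, so 3V = 2E.
Euler: V − E + F = 2 ⇒ (2E)/3 − E + (6 + x) = 2.
Multiply by 6: 2·(2E) − 3·(2E) + 6·(6 + x) = 12, i.e. 36 + 6x − (30 + 4x) = 12.
Collecting terms: 2x + 6 = 12, so 2x = 6, so x = 3.
Then 2E = 30 + 4·3 = 42, so E = 21, V = 2E/3 = 14, F = 6 + 3 = 9.

21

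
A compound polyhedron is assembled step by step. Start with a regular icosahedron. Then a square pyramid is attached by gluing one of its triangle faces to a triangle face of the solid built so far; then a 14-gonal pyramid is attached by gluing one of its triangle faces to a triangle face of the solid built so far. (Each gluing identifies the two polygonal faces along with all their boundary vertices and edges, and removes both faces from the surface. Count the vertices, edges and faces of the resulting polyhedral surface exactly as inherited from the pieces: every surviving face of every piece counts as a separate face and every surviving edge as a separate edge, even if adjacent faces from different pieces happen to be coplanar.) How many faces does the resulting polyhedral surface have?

A regular icosahedron: V=12, E=30, F=20.
Attach a square pyramid (V=5, E=8, F=5) along a 3-gon: merge 3 vertices and 3 edges, delete both glued faces → V=14, E=35, F=23.
Attach a 14-gonal pyramid (V=15, E=28, F=15) along a 3-gon: merge 3 vertices and 3 edges, delete both glued faces → V=26, E=60, F=36.
Check: V − E + F = 26 − 60 + 36 = 2.

36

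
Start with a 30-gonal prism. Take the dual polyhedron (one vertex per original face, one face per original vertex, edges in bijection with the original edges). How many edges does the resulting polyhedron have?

The base solid has V = 60, E = 90, F = 32.
The dual swaps V and F and preserves E: V′ = F = 32, E′ = E = 90, F′ = V = 60.

90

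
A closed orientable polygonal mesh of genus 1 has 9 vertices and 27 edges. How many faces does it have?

For a closed orientable surface of genus 1, χ = 2 − 2·1 = 0.
F = 0 − V + E = 0 − 9 + 27 = 18.

18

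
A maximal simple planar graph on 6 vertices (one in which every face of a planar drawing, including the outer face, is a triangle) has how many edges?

In a plane triangulation 3F = 2E and V − E + F = 2, so E = 3V − 6 = 3·6 − 6 = 12.

12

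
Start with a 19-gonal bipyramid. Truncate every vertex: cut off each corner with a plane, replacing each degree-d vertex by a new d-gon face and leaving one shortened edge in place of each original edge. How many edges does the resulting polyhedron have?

The base solid has V = 21, E = 57, F = 38.
Truncation replaces each original edge-end by a new vertex, so V′ = 2E = 114.
Each original edge survives, and each old vertex of degree d contributes d new edges; summing degrees gives Σd = 2E, so E′ = E + 2E = 3E = 171.
Each original face survives and each original vertex becomes one new face: F′ = F + V = 59.

171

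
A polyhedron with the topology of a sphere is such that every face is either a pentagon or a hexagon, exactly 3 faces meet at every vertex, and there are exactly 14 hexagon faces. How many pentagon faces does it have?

12

Let x be the number of pentagons; then F = 14 + x.
Edge–face incidences: 2E = 6·14 + 5·x = 84 + 5x.
Every vertex has degree 3, so 3V = 2E.
Euler: V − E + F = 2 ⇒ (2E)/3 − E + (14 + x) = 2.
Multiply by 6: 2·(2E) − 3·(2E) + 6·(14 + x) = 12, i.e. 84 + 6x − (84 + 5x) = 12.
Collecting terms: x = 12.
Then 2E = 84 + 5·12 = 144, so E = 72, V = 2E/3 = 48, F = 14 + 12 = 26.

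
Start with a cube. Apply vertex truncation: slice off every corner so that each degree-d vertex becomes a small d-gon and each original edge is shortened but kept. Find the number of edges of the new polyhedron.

The base solid has V = 8, E = 12, F = 6.
Truncation replaces each original edge-end by a new vertex, so V′ = 2E = 24.
Each original edge survives, and each old vertex of degree d contributes d new edges; summing degrees gives Σd = 2E, so E′ = E + 2E = 3E = 36.
Each original face survives and each original vertex becomes one new face: F′ = F + V = 14.

36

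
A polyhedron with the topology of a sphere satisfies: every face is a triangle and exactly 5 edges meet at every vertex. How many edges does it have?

30

Each face has 3 edges and each edge borders two faces, so 2E = 3F.
Each vertex has degree 5, so 5V = 2E and hence V = 3F/5.
Euler: V − E + F = 2 ⇒ (3F/5) − (3F/2) + F = 2.
Multiply by 10: (6 − 15 + 10)F = 20, i.e. 1F = 20.
So F = 20, E = 3·20/2 = 30, V = 3·20/5 = 12.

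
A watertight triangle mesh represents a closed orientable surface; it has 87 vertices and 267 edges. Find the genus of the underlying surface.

2

Every face is a triangle and each edge borders two faces, so 3F = 2·267, giving F = 178.
χ = V − E + F = 87 − 267 + 178 = -2.
For a closed orientable surface χ = 2 − 2g, so g = (2 − (-2))/2 = 2.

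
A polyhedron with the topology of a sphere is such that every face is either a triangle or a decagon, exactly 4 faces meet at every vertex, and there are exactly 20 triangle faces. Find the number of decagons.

Let x be the number of decagons; then F = 20 + x.
Edge–face incidences: 2E = 3·20 + 10·x = 60 + 10x.
Every vertex has degree 4, so 4V = 2E.
Euler: V − E + F = 2 ⇒ (2E)/4 − E + (20 + x) = 2.
Multiply by 8: 2·(2E) − 4·(2E) + 8·(20 + x) = 16, i.e. 160 + 8x − 2·(60 + 10x) = 16.
Collecting terms: −12x + 40 = 16, so −12x = −24, so x = 2.
Then 2E = 60 + 10·2 = 80, so E = 40, V = 2E/4 = 20, F = 20 + 2 = 22.

2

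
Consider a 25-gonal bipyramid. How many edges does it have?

75

A bipyramid over an n-gon has 2n triangular faces and n + 2 vertices: V = 25 + 2 = 27, E = 3·25 = 75, F = 2·25 = 50.
Check: V − E + F = 27 − 75 + 50 = 2.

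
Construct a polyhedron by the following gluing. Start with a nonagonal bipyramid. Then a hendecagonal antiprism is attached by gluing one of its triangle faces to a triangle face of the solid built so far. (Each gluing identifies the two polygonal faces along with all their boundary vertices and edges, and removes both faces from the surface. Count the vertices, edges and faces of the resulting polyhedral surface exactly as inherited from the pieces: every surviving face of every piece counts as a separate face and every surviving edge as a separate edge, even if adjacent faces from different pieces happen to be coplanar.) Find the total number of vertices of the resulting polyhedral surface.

30

A nonagonal bipyramid: V=11, E=27, F=18.
Attach a hendecagonal antiprism (V=22, E=44, F=24) along a 3-gon: merge 3 vertices and 3 edges, delete both glued faces → V=30, E=68, F=40.
Check: V − E + F = 30 − 68 + 40 = 2.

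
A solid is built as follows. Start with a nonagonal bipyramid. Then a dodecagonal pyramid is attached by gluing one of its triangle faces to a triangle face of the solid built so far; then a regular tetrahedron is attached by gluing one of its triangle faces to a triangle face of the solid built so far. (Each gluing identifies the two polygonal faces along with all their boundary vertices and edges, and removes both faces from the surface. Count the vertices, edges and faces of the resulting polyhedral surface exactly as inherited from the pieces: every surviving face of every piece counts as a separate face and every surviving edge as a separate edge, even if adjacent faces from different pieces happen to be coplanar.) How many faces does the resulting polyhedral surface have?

A nonagonal bipyramid: V=11, E=27, F=18.
Attach a dodecagonal pyramid (V=13, E=24, F=13) along a 3-gon: merge 3 vertices and 3 edges, delete both glued faces → V=21, E=48, F=29.
Attach a regular tetrahedron (V=4, E=6, F=4) along a 3-gon: merge 3 vertices and 3 edges, delete both glued faces → V=22, E=51, F=31.
Check: V − E + F = 22 − 51 + 31 = 2.

31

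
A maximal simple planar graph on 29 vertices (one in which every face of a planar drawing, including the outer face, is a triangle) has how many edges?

In a plane triangulation 3F = 2E and V − E + F = 2, so E = 3V − 6 = 3·29 − 6 = 81.

81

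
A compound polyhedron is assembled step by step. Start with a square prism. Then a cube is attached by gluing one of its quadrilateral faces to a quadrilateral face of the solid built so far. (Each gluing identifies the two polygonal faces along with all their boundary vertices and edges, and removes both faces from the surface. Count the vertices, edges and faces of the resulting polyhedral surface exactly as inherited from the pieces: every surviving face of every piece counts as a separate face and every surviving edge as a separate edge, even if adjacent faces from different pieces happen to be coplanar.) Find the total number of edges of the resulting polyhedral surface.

20

A square prism: V=8, E=12, F=6.
Attach a cube (V=8, E=12, F=6) along a 4-gon: merge 4 vertices and 4 edges, delete both glued faces → V=12, E=20, F=10.
Check: V − E + F = 12 − 20 + 10 = 2.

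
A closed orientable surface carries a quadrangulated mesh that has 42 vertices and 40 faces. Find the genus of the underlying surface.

0

Every face is a square, so 2E = 4·40 = 160, giving E = 80.
χ = V − E + F = 42 − 80 + 40 = 2.
For a closed orientable surface χ = 2 − 2g, so g = (2 − (2))/2 = 0.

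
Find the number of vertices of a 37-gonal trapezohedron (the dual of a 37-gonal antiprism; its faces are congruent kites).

76

The n-trapezohedron (dual of the n-antiprism) has V = 2·37 + 2 = 76, E = 4·37 = 148, F = 2·37 = 74.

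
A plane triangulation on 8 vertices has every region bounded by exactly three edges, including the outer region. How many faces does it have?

In a plane triangulation 3F = 2E and V − E + F = 2, so F = 2V − 4 = 2·8 − 4 = 12.

12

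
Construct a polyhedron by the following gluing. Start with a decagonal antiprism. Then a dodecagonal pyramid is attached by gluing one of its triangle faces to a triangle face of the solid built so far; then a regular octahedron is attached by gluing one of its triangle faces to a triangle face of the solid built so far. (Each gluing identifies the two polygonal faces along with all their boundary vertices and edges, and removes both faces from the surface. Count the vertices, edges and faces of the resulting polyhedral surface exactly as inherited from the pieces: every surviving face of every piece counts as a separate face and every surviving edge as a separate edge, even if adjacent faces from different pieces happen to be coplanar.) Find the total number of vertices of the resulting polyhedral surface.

A decagonal antiprism: V=20, E=40, F=22.
Attach a dodecagonal pyramid (V=13, E=24, F=13) along a 3-gon: merge 3 vertices and 3 edges, delete both glued faces → V=30, E=61, F=33.
Attach a regular octahedron (V=6, E=12, F=8) along a 3-gon: merge 3 vertices and 3 edges, delete both glued faces → V=33, E=70, F=39.
Check: V − E + F = 33 − 70 + 39 = 2.

33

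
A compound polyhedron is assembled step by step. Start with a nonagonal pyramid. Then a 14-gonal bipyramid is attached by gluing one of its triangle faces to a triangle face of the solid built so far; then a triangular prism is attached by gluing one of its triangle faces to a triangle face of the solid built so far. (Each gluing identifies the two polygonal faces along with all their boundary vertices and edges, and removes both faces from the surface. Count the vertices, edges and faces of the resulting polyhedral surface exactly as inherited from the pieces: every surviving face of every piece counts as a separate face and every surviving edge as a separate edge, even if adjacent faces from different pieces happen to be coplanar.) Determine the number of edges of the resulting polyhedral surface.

63

A nonagonal pyramid: V=10, E=18, F=10.
Attach a 14-gonal bipyramid (V=16, E=42, F=28) along a 3-gon: merge 3 vertices and 3 edges, delete both glued faces → V=23, E=57, F=36.
Attach a triangular prism (V=6, E=9, F=5) along a 3-gon: merge 3 vertices and 3 edges, delete both glued faces → V=26, E=63, F=39.
Check: V − E + F = 26 − 63 + 39 = 2.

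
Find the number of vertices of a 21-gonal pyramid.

22

A pyramid on an n-gon base has one n-gon and n triangles: V = 21 + 1 = 22, E = 2·21 = 42, F = 21 + 1 = 22.
Check: V − E + F = 22 − 42 + 22 = 2.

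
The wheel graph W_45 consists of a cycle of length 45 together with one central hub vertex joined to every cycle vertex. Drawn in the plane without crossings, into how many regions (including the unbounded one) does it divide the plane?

46

W_45 has V = 45 + 1 = 46 vertices and E = 2·45 = 90 edges.
By Euler's formula F = 2 − V + E = 2 − 46 + 90 = 46.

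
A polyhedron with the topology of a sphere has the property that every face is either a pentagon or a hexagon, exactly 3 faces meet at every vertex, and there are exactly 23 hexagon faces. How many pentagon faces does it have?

12

Let x be the number of pentagons; then F = 23 + x.
Edge–face incidences: 2E = 6·23 + 5·x = 138 + 5x.
Every vertex has degree 3, so 3V = 2E.
Euler: V − E + F = 2 ⇒ (2E)/3 − E + (23 + x) = 2.
Multiply by 6: 2·(2E) − 3·(2E) + 6·(23 + x) = 12, i.e. 138 + 6x − (138 + 5x) = 12.
Collecting terms: x = 12.
Then 2E = 138 + 5·12 = 198, so E = 99, V = 2E/3 = 66, F = 23 + 12 = 35.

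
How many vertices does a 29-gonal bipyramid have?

A bipyramid over an n-gon has 2n triangular faces and n + 2 vertices: V = 29 + 2 = 31, E = 3·29 = 87, F = 2·29 = 58.

31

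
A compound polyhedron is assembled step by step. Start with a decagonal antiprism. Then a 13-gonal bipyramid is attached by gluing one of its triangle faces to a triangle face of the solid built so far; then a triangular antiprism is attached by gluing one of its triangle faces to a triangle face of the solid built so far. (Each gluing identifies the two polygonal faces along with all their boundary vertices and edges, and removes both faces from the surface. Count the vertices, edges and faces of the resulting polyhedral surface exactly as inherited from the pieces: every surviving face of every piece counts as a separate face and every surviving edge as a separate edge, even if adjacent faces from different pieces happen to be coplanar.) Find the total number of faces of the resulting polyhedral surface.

52

A decagonal antiprism: V=20, E=40, F=22.
Attach a 13-gonal bipyramid (V=15, E=39, F=26) along a 3-gon: merge 3 vertices and 3 edges, delete both glued faces → V=32, E=76, F=46.
Attach a triangular antiprism (V=6, E=12, F=8) along a 3-gon: merge 3 vertices and 3 edges, delete both glued faces → V=35, E=85, F=52.
Check: V − E + F = 35 − 85 + 52 = 2.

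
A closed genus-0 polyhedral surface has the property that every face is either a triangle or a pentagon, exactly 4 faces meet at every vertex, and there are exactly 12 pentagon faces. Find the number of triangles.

20

Let x be the number of triangles; then F = 12 + x.
Edge–face incidences: 2E = 5·12 + 3·x = 60 + 3x.
Every vertex has degree 4, so 4V = 2E.
Euler: V − E + F = 2 ⇒ (2E)/4 − E + (12 + x) = 2.
Multiply by 8: 2·(2E) − 4·(2E) + 8·(12 + x) = 16, i.e. 96 + 8x − 2·(60 + 3x) = 16.
Collecting terms: 2x − 24 = 16, so 2x = 40, so x = 20.
Then 2E = 60 + 3·20 = 120, so E = 60, V = 2E/4 = 30, F = 12 + 20 = 32.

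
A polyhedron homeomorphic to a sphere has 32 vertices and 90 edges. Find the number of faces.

Here V − E + F = 2.
F = 2 − V + E = 2 − 32 + 90 = 60.

60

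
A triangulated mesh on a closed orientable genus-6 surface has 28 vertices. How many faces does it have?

χ = 2 − 2·6 = -10, and every face is a triangle so 3F = 2E.
V − E + F = -10 with E = 3F/2 gives 28 − (3/2 − 1)·F = -10, so F = 76 and E = 114.

76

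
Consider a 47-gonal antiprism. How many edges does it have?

188

An antiprism on an n-gon has two n-gon caps and 2n triangles: V = 2·47 = 94, E = 4·47 = 188, F = 2·47 + 2 = 96.
Check: V − E + F = 94 − 188 + 96 = 2.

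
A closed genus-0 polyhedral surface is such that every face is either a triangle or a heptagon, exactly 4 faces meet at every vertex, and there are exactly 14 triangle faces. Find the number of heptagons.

Let x be the number of heptagons; then F = 14 + x.
Edge–face incidences: 2E = 3·14 + 7·x = 42 + 7x.
Every vertex has degree 4, so 4V = 2E.
Euler: V − E + F = 2 ⇒ (2E)/4 − E + (14 + x) = 2.
Multiply by 8: 2·(2E) − 4·(2E) + 8·(14 + x) = 16, i.e. 112 + 8x − 2·(42 + 7x) = 16.
Collecting terms: −6x + 28 = 16, so −6x = −12, so x = 2.
Then 2E = 42 + 7·2 = 56, so E = 28, V = 2E/4 = 14, F = 14 + 2 = 16.

2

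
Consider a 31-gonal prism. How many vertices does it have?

A prism on an n-gon has two n-gon bases and n rectangular sides: V = 2·31 = 62, E = 3·31 = 93, F = 31 + 2 = 33.

62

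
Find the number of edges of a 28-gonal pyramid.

56

A pyramid on an n-gon base has one n-gon and n triangles: V = 28 + 1 = 29, E = 2·28 = 56, F = 28 + 1 = 29.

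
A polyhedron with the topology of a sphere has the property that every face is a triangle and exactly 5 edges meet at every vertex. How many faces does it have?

20

Each face has 3 edges and each edge borders two faces, so 2E = 3F.
Each vertex has degree 5, so 5V = 2E and hence V = 3F/5.
Euler: V − E + F = 2 ⇒ (3F/5) − (3F/2) + F = 2.
Multiply by 10: (6 − 15 + 10)F = 20, i.e. 1F = 20.
So F = 20, E = 3·20/2 = 30, V = 3·20/5 = 12.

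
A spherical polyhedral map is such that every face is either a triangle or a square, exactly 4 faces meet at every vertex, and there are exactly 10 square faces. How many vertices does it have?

Let x be the number of triangles; then F = 10 + x.
Edge–face incidences: 2E = 4·10 + 3·x = 40 + 3x.
Every vertex has degree 4, so 4V = 2E.
Euler: V − E + F = 2 ⇒ (2E)/4 − E + (10 + x) = 2.
Multiply by 8: 2·(2E) − 4·(2E) + 8·(10 + x) = 16, i.e. 80 + 8x − 2·(40 + 3x) = 16.
Collecting terms: 2x = 16, so x = 8.
Then 2E = 40 + 3·8 = 64, so E = 32, V = 2E/4 = 16, F = 10 + 8 = 18.

16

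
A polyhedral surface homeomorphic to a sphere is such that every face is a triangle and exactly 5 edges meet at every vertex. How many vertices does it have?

Each face has 3 edges and each edge borders two faces, so 2E = 3F.
Each vertex has degree 5, so 5V = 2E and hence V = 3F/5.
Euler: V − E + F = 2 ⇒ (3F/5) − (3F/2) + F = 2.
Multiply by 10: (6 − 15 + 10)F = 20, i.e. 1F = 20.
So F = 20, E = 3·20/2 = 30, V = 3·20/5 = 12.

12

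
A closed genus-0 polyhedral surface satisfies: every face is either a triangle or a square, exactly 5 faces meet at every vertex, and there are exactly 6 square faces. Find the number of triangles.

Let x be the number of triangles; then F = 6 + x.
Edge–face incidences: 2E = 4·6 + 3·x = 24 + 3x.
Every vertex has degree 5, so 5V = 2E.
Euler: V − E + F = 2 ⇒ (2E)/5 − E + (6 + x) = 2.
Multiply by 10: 2·(2E) − 5·(2E) + 10·(6 + x) = 20, i.e. 60 + 10x − 3·(24 + 3x) = 20.
Collecting terms: x − 12 = 20, so x = 32.
Then 2E = 24 + 3·32 = 120, so E = 60, V = 2E/5 = 24, F = 6 + 32 = 38.

32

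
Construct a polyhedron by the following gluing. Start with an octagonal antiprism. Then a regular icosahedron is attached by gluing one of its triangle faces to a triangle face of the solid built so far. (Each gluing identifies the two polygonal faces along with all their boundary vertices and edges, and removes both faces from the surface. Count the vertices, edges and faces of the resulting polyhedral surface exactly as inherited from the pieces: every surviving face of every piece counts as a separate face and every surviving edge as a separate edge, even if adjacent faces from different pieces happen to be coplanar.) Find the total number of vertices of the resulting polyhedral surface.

An octagonal antiprism: V=16, E=32, F=18.
Attach a regular icosahedron (V=12, E=30, F=20) along a 3-gon: merge 3 vertices and 3 edges, delete both glued faces → V=25, E=59, F=36.
Check: V − E + F = 25 − 59 + 36 = 2.

25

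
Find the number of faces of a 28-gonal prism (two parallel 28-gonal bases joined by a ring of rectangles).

A prism on an n-gon has two n-gon bases and n rectangular sides: V = 2·28 = 56, E = 3·28 = 84, F = 28 + 2 = 30.

30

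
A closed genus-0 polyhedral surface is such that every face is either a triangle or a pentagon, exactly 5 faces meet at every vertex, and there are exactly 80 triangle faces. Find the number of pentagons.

Let x be the number of pentagons; then F = 80 + x.
Edge–face incidences: 2E = 3·80 + 5·x = 240 + 5x.
Every vertex has degree 5, so 5V = 2E.
Euler: V − E + F = 2 ⇒ (2E)/5 − E + (80 + x) = 2.
Multiply by 10: 2·(2E) − 5·(2E) + 10·(80 + x) = 20, i.e. 800 + 10x − 3·(240 + 5x) = 20.
Collecting terms: −5x + 80 = 20, so −5x = −60, so x = 12.
Then 2E = 240 + 5·12 = 300, so E = 150, V = 2E/5 = 60, F = 80 + 12 = 92.

12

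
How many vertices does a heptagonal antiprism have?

An antiprism on an n-gon has two n-gon caps and 2n triangles: V = 2·7 = 14, E = 4·7 = 28, F = 2·7 + 2 = 16.
Check: V − E + F = 14 − 28 + 16 = 2.

14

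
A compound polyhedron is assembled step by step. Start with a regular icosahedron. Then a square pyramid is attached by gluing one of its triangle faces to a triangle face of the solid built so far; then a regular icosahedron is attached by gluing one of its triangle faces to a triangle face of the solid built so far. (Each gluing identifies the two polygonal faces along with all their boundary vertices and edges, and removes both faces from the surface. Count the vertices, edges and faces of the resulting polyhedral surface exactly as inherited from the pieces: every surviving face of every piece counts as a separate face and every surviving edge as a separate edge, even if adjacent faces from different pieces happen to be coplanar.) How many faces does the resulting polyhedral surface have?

41

A regular icosahedron: V=12, E=30, F=20.
Attach a square pyramid (V=5, E=8, F=5) along a 3-gon: merge 3 vertices and 3 edges, delete both glued faces → V=14, E=35, F=23.
Attach a regular icosahedron (V=12, E=30, F=20) along a 3-gon: merge 3 vertices and 3 edges, delete both glued faces → V=23, E=62, F=41.
Check: V − E + F = 23 − 62 + 41 = 2.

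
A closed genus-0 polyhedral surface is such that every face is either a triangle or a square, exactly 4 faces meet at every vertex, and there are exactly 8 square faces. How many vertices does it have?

14

Let x be the number of triangles; then F = 8 + x.
Edge–face incidences: 2E = 4·8 + 3·x = 32 + 3x.
Every vertex has degree 4, so 4V = 2E.
Euler: V − E + F = 2 ⇒ (2E)/4 − E + (8 + x) = 2.
Multiply by 8: 2·(2E) − 4·(2E) + 8·(8 + x) = 16, i.e. 64 + 8x − 2·(32 + 3x) = 16.
Collecting terms: 2x = 16, so x = 8.
Then 2E = 32 + 3·8 = 56, so E = 28, V = 2E/4 = 14, F = 8 + 8 = 16.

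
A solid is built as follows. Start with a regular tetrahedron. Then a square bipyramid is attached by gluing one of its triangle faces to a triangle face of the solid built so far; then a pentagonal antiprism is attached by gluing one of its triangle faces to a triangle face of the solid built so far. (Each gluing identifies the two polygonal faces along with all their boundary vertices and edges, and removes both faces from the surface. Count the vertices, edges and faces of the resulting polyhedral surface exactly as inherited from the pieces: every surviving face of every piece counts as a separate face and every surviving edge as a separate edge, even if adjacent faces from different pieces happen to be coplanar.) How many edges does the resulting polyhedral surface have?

32

A regular tetrahedron: V=4, E=6, F=4.
Attach a square bipyramid (V=6, E=12, F=8) along a 3-gon: merge 3 vertices and 3 edges, delete both glued faces → V=7, E=15, F=10.
Attach a pentagonal antiprism (V=10, E=20, F=12) along a 3-gon: merge 3 vertices and 3 edges, delete both glued faces → V=14, E=32, F=20.
Check: V − E + F = 14 − 32 + 20 = 2.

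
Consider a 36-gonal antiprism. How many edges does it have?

An antiprism on an n-gon has two n-gon caps and 2n triangles: V = 2·36 = 72, E = 4·36 = 144, F = 2·36 + 2 = 74.

144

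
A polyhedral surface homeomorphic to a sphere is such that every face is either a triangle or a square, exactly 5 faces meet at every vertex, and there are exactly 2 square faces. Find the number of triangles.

24

Let x be the number of triangles; then F = 2 + x.
Edge–face incidences: 2E = 4·2 + 3·x = 8 + 3x.
Every vertex has degree 5, so 5V = 2E.
Euler: V − E + F = 2 ⇒ (2E)/5 − E + (2 + x) = 2.
Multiply by 10: 2·(2E) − 5·(2E) + 10·(2 + x) = 20, i.e. 20 + 10x − 3·(8 + 3x) = 20.
Collecting terms: x − 4 = 20, so x = 24.
Then 2E = 8 + 3·24 = 80, so E = 40, V = 2E/5 = 16, F = 2 + 24 = 26.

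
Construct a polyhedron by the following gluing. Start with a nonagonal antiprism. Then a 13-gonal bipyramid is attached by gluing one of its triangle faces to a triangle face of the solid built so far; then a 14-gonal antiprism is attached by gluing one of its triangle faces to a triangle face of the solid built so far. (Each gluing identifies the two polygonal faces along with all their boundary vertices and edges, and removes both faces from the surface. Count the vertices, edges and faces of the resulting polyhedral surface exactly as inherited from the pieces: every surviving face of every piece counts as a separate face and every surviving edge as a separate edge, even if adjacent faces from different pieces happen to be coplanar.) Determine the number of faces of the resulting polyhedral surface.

A nonagonal antiprism: V=18, E=36, F=20.
Attach a 13-gonal bipyramid (V=15, E=39, F=26) along a 3-gon: merge 3 vertices and 3 edges, delete both glued faces → V=30, E=72, F=44.
Attach a 14-gonal antiprism (V=28, E=56, F=30) along a 3-gon: merge 3 vertices and 3 edges, delete both glued faces → V=55, E=125, F=72.
Check: V − E + F = 55 − 125 + 72 = 2.

72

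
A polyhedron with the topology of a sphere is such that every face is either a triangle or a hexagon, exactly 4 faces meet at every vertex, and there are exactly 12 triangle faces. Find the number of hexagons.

Let x be the number of hexagons; then F = 12 + x.
Edge–face incidences: 2E = 3·12 + 6·x = 36 + 6x.
Every vertex has degree 4, so 4V = 2E.
Euler: V − E + F = 2 ⇒ (2E)/4 − E + (12 + x) = 2.
Multiply by 8: 2·(2E) − 4·(2E) + 8·(12 + x) = 16, i.e. 96 + 8x − 2·(36 + 6x) = 16.
Collecting terms: −4x + 24 = 16, so −4x = −8, so x = 2.
Then 2E = 36 + 6·2 = 48, so E = 24, V = 2E/4 = 12, F = 12 + 2 = 14.

2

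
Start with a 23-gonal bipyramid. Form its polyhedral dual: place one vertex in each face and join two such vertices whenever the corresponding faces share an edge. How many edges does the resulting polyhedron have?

The base solid has V = 25, E = 69, F = 46.
The dual swaps V and F and preserves E: V′ = F = 46, E′ = E = 69, F′ = V = 25.

69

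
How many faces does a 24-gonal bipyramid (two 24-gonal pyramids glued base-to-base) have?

48

A bipyramid over an n-gon has 2n triangular faces and n + 2 vertices: V = 24 + 2 = 26, E = 3·24 = 72, F = 2·24 = 48.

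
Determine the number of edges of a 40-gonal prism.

A prism on an n-gon has two n-gon bases and n rectangular sides: V = 2·40 = 80, E = 3·40 = 120, F = 40 + 2 = 42.

120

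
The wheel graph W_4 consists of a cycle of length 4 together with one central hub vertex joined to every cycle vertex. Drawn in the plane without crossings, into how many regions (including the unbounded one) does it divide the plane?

5

W_4 has V = 4 + 1 = 5 vertices and E = 2·4 = 8 edges.
By Euler's formula F = 2 − V + E = 2 − 5 + 8 = 5.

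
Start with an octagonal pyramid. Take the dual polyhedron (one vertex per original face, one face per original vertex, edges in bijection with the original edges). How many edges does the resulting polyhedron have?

The base solid has V = 9, E = 16, F = 9.
The dual swaps V and F and preserves E: V′ = F = 9, E′ = E = 16, F′ = V = 9.

16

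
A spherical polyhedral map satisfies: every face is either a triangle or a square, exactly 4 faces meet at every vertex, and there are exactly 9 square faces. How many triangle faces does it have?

8

Let x be the number of triangles; then F = 9 + x.
Edge–face incidences: 2E = 4·9 + 3·x = 36 + 3x.
Every vertex has degree 4, so 4V = 2E.
Euler: V − E + F = 2 ⇒ (2E)/4 − E + (9 + x) = 2.
Multiply by 8: 2·(2E) − 4·(2E) + 8·(9 + x) = 16, i.e. 72 + 8x − 2·(36 + 3x) = 16.
Collecting terms: 2x = 16, so x = 8.
Then 2E = 36 + 3·8 = 60, so E = 30, V = 2E/4 = 15, F = 9 + 8 = 17.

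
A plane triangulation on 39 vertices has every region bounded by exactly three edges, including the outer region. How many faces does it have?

In a plane triangulation 3F = 2E and V − E + F = 2, so F = 2V − 4 = 2·39 − 4 = 74.

74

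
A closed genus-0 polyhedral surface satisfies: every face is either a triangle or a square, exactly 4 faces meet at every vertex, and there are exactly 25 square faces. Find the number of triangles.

8

Let x be the number of triangles; then F = 25 + x.
Edge–face incidences: 2E = 4·25 + 3·x = 100 + 3x.
Every vertex has degree 4, so 4V = 2E.
Euler: V − E + F = 2 ⇒ (2E)/4 − E + (25 + x) = 2.
Multiply by 8: 2·(2E) − 4·(2E) + 8·(25 + x) = 16, i.e. 200 + 8x − 2·(100 + 3x) = 16.
Collecting terms: 2x = 16, so x = 8.
Then 2E = 100 + 3·8 = 124, so E = 62, V = 2E/4 = 31, F = 25 + 8 = 33.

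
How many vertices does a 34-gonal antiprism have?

An antiprism on an n-gon has two n-gon caps and 2n triangles: V = 2·34 = 68, E = 4·34 = 136, F = 2·34 + 2 = 70.
Check: V − E + F = 68 − 136 + 70 = 2.

68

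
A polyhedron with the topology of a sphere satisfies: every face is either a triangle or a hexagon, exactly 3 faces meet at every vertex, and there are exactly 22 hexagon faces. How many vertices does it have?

48

Let x be the number of triangles; then F = 22 + x.
Edge–face incidences: 2E = 6·22 + 3·x = 132 + 3x.
Every vertex has degree 3, so 3V = 2E.
Euler: V − E + F = 2 ⇒ (2E)/3 − E + (22 + x) = 2.
Multiply by 6: 2·(2E) − 3·(2E) + 6·(22 + x) = 12, i.e. 132 + 6x − (132 + 3x) = 12.
Collecting terms: 3x = 12, so x = 4.
Then 2E = 132 + 3·4 = 144, so E = 72, V = 2E/3 = 48, F = 22 + 4 = 26.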